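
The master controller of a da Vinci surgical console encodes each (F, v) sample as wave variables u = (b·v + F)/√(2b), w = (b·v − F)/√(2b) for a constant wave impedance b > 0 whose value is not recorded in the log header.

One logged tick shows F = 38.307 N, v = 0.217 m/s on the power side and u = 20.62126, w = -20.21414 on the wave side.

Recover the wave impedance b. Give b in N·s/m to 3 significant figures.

b = 1.76 N·s/m

u + w = 0.40712;  u + w = √(2b)·v, so √(2b) = 0.40712/0.217 = 1.87613.
b = (√(2b))²/2 = 3.51986/2 = 1.75993.
(Check via u − w = 2F/√(2b): u − w = 40.83540, 2F/√(2b) = 40.83621.)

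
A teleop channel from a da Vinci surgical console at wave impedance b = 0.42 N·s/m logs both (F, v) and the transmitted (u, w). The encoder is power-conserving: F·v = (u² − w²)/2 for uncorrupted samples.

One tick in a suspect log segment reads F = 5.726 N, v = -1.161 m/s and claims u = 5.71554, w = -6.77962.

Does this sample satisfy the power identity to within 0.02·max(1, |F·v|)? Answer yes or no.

F·v = 5.726×(-1.161) = -6.6479 W.
(u² − w²)/2 = (32.6674 − 45.9632)/2 = -6.6479 W.
|Δ| = 0.0000;  2% of max(1, |F·v|) = 0.1330.

yes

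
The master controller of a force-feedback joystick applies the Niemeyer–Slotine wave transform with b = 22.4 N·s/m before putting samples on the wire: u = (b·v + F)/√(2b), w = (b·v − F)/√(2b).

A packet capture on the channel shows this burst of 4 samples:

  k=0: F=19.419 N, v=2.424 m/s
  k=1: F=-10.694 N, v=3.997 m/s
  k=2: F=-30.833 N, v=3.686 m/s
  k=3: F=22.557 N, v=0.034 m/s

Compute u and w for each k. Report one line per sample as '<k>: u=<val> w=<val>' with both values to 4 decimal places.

k=0: b·v=22.4×2.424=54.2976; √(2b)=6.6933; u=(54.2976+19.419)/6.6933=11.0135, w=(54.2976−19.419)/6.6933=5.2110
k=1: b·v=22.4×3.997=89.5328; √(2b)=6.6933; u=(89.5328+(-10.694))/6.6933=11.7788, w=(89.5328−(-10.694))/6.6933=14.9742
k=2: b·v=22.4×3.686=82.5664; √(2b)=6.6933; u=(82.5664+(-30.833))/6.6933=7.7292, w=(82.5664−(-30.833))/6.6933=16.9423
k=3: b·v=22.4×0.034=0.7616; √(2b)=6.6933; u=(0.7616+22.557)/6.6933=3.4839, w=(0.7616−22.557)/6.6933=-3.2563

0: u=11.0135 w=5.2110
1: u=11.7788 w=14.9742
2: u=7.7292 w=16.9423
3: u=3.4839 w=-3.2563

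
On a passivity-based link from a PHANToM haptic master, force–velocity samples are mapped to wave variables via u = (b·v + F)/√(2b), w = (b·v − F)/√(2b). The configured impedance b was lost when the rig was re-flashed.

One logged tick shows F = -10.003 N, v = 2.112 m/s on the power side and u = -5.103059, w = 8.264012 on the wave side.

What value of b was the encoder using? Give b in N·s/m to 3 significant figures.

b = 1.12 N·s/m

u + w = 3.160953;  u + w = √(2b)·v, so √(2b) = 3.160953/2.112 = 1.496663.
b = (√(2b))²/2 = 2.240001/2 = 1.120001.
(Check via u − w = 2F/√(2b): u − w = -13.367071, 2F/√(2b) = -13.367067.)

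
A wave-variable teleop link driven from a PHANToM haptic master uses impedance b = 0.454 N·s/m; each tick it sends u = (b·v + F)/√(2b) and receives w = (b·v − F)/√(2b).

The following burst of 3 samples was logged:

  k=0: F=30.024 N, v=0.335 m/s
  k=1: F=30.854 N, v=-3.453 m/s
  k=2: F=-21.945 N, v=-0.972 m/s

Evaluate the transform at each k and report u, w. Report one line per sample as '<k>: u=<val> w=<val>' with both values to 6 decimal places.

0: u=31.667957 w=-31.348738
1: u=30.734216 w=-34.024547
2: u=-23.493037 w=22.566828

k=0: b·v=0.454×0.335=0.152090; √(2b)=0.952890; u=(0.152090+30.024)/0.952890=31.667957, w=(0.152090−30.024)/0.952890=-31.348738
k=1: b·v=0.454×(-3.453)=-1.567662; √(2b)=0.952890; u=(-1.567662+30.854)/0.952890=30.734216, w=(-1.567662−30.854)/0.952890=-34.024547
k=2: b·v=0.454×(-0.972)=-0.441288; √(2b)=0.952890; u=(-0.441288+(-21.945))/0.952890=-23.493037, w=(-0.441288−(-21.945))/0.952890=22.566828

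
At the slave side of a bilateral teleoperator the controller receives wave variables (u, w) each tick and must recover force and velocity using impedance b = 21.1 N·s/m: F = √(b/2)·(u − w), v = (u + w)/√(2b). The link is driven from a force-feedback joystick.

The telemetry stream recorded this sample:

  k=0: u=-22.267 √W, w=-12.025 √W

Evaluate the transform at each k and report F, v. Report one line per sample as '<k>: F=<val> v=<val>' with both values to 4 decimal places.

k=0: u−w=-10.2420, u+w=-34.2920; √(b/2)=3.2481, √(2b)=6.4962; F=3.2481×(-10.242)=-33.2668, v=-34.2920/6.4962=-5.2788

0: F=-33.2668 v=-5.2788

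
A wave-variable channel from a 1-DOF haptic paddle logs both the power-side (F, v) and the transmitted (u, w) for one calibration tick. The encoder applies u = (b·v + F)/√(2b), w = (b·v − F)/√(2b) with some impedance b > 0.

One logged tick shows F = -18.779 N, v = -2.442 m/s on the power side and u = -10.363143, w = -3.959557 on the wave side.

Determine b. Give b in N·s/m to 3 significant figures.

u + w = -14.322700;  u + w = √(2b)·v, so √(2b) = -14.322700/(-2.442) = 5.865152.
b = (√(2b))²/2 = 34.400002/2 = 17.200001.
(Check via u − w = 2F/√(2b): u − w = -6.403586, 2F/√(2b) = -6.403586.)

b = 17.2 N·s/m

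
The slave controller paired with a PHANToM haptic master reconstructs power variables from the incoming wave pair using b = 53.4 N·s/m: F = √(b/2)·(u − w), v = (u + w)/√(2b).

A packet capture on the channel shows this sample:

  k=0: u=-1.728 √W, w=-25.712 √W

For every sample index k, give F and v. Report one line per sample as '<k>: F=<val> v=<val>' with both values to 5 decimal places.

0: F=123.93023 v=-2.65521

k=0: u−w=23.98400, u+w=-27.44000; √(b/2)=5.16720, √(2b)=10.33441; F=5.16720×23.984=123.93023, v=-27.44000/10.33441=-2.65521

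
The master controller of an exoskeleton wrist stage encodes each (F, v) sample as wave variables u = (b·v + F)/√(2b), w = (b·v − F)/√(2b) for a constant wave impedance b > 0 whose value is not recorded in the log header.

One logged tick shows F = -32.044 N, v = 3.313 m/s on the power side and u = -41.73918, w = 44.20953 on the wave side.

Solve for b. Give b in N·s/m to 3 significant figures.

u + w = 2.47035;  u + w = √(2b)·v, so √(2b) = 2.47035/3.313 = 0.74565.
b = (√(2b))²/2 = 0.55600/2 = 0.27800.
(Check via u − w = 2F/√(2b): u − w = -85.94871, 2F/√(2b) = -85.94877.)

b = 0.278 N·s/m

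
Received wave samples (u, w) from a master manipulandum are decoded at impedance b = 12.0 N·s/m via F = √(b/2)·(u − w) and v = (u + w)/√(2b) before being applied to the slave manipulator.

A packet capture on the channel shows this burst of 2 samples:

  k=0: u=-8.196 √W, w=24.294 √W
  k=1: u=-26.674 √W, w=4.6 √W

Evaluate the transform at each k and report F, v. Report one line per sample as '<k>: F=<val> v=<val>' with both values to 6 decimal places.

k=0: u−w=-32.490000, u+w=16.098000; √(b/2)=2.449490, √(2b)=4.898979; F=2.449490×(-32.49)=-79.583922, v=16.098000/4.898979=3.285990
k=1: u−w=-31.274000, u+w=-22.074000; √(b/2)=2.449490, √(2b)=4.898979; F=2.449490×(-31.274)=-76.605342, v=-22.074000/4.898979=-4.505836

0: F=-79.583922 v=3.285990
1: F=-76.605342 v=-4.505836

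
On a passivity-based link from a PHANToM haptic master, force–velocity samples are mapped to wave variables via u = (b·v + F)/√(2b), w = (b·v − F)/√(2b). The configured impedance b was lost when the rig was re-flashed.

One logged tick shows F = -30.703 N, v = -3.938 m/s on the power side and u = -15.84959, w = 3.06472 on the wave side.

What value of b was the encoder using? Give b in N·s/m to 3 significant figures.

u + w = -12.78487;  u + w = √(2b)·v, so √(2b) = -12.78487/(-3.938) = 3.24654.
b = (√(2b))²/2 = 10.54001/2 = 5.27001.
(Check via u − w = 2F/√(2b): u − w = -18.91431, 2F/√(2b) = -18.91430.)

b = 5.27 N·s/m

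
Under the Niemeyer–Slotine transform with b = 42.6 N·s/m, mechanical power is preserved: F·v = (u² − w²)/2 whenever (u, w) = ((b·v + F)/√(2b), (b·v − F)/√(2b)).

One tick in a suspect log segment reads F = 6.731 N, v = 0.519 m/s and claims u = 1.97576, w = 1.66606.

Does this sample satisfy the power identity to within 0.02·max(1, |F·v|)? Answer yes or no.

no

F·v = 6.731×0.519 = 3.4934 W.
(u² − w²)/2 = (3.9036 − 2.7758)/2 = 0.5639 W.
|Δ| = 2.9295;  2% of max(1, |F·v|) = 0.0699.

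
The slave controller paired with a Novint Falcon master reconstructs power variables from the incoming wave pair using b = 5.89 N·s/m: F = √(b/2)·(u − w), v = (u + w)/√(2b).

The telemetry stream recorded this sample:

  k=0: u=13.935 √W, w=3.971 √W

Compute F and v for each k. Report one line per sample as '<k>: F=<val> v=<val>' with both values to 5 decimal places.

k=0: u−w=9.96400, u+w=17.90600; √(b/2)=1.71610, √(2b)=3.43220; F=1.71610×9.964=17.09922, v=17.90600/3.43220=5.21706

0: F=17.09922 v=5.21706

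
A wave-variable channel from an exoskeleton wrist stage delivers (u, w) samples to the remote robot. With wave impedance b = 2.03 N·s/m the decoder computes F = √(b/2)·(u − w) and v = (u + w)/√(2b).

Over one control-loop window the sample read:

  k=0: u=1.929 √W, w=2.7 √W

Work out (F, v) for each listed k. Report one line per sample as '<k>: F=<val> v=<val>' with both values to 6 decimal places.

0: F=-0.776761 v=2.297334

k=0: u−w=-0.771000, u+w=4.629000; √(b/2)=1.007472, √(2b)=2.014944; F=1.007472×(-0.771)=-0.776761, v=4.629000/2.014944=2.297334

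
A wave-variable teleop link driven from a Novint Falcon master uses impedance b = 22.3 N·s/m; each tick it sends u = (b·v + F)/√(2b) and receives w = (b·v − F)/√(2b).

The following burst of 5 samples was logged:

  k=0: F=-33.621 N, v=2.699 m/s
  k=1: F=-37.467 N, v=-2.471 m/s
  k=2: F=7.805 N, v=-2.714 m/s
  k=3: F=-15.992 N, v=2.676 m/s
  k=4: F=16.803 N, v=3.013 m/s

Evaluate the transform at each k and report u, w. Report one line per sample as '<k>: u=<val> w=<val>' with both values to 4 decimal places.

0: u=3.9780 w=14.0467
1: u=-13.8613 w=-2.6408
2: u=-7.8938 w=-10.2312
3: u=6.5410 w=11.3302
4: u=12.5769 w=7.5448

k=0: b·v=22.3×2.699=60.1877; √(2b)=6.6783; u=(60.1877+(-33.621))/6.6783=3.9780, w=(60.1877−(-33.621))/6.6783=14.0467
k=1: b·v=22.3×(-2.471)=-55.1033; √(2b)=6.6783; u=(-55.1033+(-37.467))/6.6783=-13.8613, w=(-55.1033−(-37.467))/6.6783=-2.6408
k=2: b·v=22.3×(-2.714)=-60.5222; √(2b)=6.6783; u=(-60.5222+7.805)/6.6783=-7.8938, w=(-60.5222−7.805)/6.6783=-10.2312
k=3: b·v=22.3×2.676=59.6748; √(2b)=6.6783; u=(59.6748+(-15.992))/6.6783=6.5410, w=(59.6748−(-15.992))/6.6783=11.3302
k=4: b·v=22.3×3.013=67.1899; √(2b)=6.6783; u=(67.1899+16.803)/6.6783=12.5769, w=(67.1899−16.803)/6.6783=7.5448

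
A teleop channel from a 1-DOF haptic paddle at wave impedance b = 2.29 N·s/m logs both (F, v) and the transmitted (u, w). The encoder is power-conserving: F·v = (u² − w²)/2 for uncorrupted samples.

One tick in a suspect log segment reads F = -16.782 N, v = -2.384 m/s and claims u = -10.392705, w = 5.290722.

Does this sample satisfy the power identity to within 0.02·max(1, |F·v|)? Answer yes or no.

F·v = (-16.782)×(-2.384) = 40.008288 W.
(u² − w²)/2 = (108.008317 − 27.991739)/2 = 40.008289 W.
|Δ| = 0.000001;  2% of max(1, |F·v|) = 0.800166.

yes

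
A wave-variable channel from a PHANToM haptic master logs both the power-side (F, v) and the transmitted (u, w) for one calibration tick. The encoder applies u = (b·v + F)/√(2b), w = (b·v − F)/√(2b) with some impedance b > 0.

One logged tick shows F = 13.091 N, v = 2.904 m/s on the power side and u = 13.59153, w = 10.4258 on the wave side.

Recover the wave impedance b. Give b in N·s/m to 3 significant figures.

b = 34.2 N·s/m

u + w = 24.01733;  u + w = √(2b)·v, so √(2b) = 24.01733/2.904 = 8.27043.
b = (√(2b))²/2 = 68.40002/2 = 34.20001.
(Check via u − w = 2F/√(2b): u − w = 3.16573, 2F/√(2b) = 3.16574.)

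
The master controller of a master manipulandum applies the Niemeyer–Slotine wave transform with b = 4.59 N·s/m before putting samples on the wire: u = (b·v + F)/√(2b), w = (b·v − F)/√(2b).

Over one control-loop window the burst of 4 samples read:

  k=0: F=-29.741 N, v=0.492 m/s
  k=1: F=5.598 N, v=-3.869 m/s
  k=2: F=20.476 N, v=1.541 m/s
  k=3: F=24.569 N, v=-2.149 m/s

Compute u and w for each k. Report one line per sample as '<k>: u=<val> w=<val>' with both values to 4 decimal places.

0: u=-9.0706 w=10.5613
1: u=-4.0136 w=-7.7089
2: u=9.0926 w=-4.4236
3: u=4.8534 w=-11.3646

k=0: b·v=4.59×0.492=2.2583; √(2b)=3.0299; u=(2.2583+(-29.741))/3.0299=-9.0706, w=(2.2583−(-29.741))/3.0299=10.5613
k=1: b·v=4.59×(-3.869)=-17.7587; √(2b)=3.0299; u=(-17.7587+5.598)/3.0299=-4.0136, w=(-17.7587−5.598)/3.0299=-7.7089
k=2: b·v=4.59×1.541=7.0732; √(2b)=3.0299; u=(7.0732+20.476)/3.0299=9.0926, w=(7.0732−20.476)/3.0299=-4.4236
k=3: b·v=4.59×(-2.149)=-9.8639; √(2b)=3.0299; u=(-9.8639+24.569)/3.0299=4.8534, w=(-9.8639−24.569)/3.0299=-11.3646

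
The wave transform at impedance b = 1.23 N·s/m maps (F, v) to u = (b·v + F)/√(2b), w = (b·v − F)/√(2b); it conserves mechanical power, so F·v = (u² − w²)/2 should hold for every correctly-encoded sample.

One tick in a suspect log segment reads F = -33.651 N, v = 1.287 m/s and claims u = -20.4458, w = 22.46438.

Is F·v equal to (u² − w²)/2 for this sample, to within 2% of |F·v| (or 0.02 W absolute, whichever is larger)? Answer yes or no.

yes

F·v = (-33.651)×1.287 = -43.30884 W.
(u² − w²)/2 = (418.03074 − 504.64837)/2 = -43.30882 W.
|Δ| = 0.00002;  2% of max(1, |F·v|) = 0.86618.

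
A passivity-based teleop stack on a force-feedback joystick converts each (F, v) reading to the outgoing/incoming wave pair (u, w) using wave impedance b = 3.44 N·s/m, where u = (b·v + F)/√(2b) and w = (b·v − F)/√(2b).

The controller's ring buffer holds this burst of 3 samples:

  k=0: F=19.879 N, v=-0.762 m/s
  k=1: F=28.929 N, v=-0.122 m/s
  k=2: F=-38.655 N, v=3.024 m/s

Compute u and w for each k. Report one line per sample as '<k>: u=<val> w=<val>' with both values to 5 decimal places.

0: u=6.57944 w=-8.57815
1: u=10.86908 w=-11.18908
2: u=-10.77114 w=18.70302

k=0: b·v=3.44×(-0.762)=-2.62128; √(2b)=2.62298; u=(-2.62128+19.879)/2.62298=6.57944, w=(-2.62128−19.879)/2.62298=-8.57815
k=1: b·v=3.44×(-0.122)=-0.41968; √(2b)=2.62298; u=(-0.41968+28.929)/2.62298=10.86908, w=(-0.41968−28.929)/2.62298=-11.18908
k=2: b·v=3.44×3.024=10.40256; √(2b)=2.62298; u=(10.40256+(-38.655))/2.62298=-10.77114, w=(10.40256−(-38.655))/2.62298=18.70302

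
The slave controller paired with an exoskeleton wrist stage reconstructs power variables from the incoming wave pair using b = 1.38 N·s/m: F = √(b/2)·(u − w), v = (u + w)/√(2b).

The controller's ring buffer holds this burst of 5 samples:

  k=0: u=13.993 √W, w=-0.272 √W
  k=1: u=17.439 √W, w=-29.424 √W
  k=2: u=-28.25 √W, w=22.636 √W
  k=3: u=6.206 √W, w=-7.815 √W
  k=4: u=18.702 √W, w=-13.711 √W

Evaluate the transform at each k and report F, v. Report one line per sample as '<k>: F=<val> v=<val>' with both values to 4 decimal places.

k=0: u−w=14.2650, u+w=13.7210; √(b/2)=0.8307, √(2b)=1.6613; F=0.8307×14.265=11.8494, v=13.7210/1.6613=8.2591
k=1: u−w=46.8630, u+w=-11.9850; √(b/2)=0.8307, √(2b)=1.6613; F=0.8307×46.863=38.9273, v=-11.9850/1.6613=-7.2141
k=2: u−w=-50.8860, u+w=-5.6140; √(b/2)=0.8307, √(2b)=1.6613; F=0.8307×(-50.886)=-42.2691, v=-5.6140/1.6613=-3.3792
k=3: u−w=14.0210, u+w=-1.6090; √(b/2)=0.8307, √(2b)=1.6613; F=0.8307×14.021=11.6467, v=-1.6090/1.6613=-0.9685
k=4: u−w=32.4130, u+w=4.9910; √(b/2)=0.8307, √(2b)=1.6613; F=0.8307×32.413=26.9243, v=4.9910/1.6613=3.0042

0: F=11.8494 v=8.2591
1: F=38.9273 v=-7.2141
2: F=-42.2691 v=-3.3792
3: F=11.6467 v=-0.9685
4: F=26.9243 v=3.0042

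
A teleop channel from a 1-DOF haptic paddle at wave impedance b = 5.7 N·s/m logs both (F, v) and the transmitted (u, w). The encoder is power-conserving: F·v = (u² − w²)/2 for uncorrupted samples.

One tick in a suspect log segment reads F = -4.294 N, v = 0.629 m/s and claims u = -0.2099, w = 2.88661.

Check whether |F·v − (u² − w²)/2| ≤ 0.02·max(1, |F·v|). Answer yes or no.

no

F·v = (-4.294)×0.629 = -2.7009 W.
(u² − w²)/2 = (0.0441 − 8.3325)/2 = -4.1442 W.
|Δ| = 1.4433;  2% of max(1, |F·v|) = 0.0540.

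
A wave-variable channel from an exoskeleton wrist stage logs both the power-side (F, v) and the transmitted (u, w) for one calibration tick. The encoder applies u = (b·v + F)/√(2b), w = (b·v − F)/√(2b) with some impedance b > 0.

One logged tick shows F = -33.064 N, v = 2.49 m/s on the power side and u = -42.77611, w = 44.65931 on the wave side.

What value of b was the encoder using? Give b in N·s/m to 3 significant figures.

u + w = 1.8832;  u + w = √(2b)·v, so √(2b) = 1.8832/2.49 = 0.7563.
b = (√(2b))²/2 = 0.5720/2 = 0.2860.
(Check via u − w = 2F/√(2b): u − w = -87.4354, 2F/√(2b) = -87.4356.)

b = 0.286 N·s/m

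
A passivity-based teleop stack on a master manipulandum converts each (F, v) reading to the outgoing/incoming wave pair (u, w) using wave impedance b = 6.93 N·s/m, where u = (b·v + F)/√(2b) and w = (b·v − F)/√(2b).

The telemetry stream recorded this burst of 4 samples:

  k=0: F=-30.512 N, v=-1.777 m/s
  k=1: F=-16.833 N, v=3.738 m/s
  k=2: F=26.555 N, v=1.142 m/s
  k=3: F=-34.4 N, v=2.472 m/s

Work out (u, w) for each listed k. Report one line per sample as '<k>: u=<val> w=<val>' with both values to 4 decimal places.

0: u=-11.5036 w=4.8880
1: u=2.4366 w=11.4796
2: u=9.2587 w=-5.0071
3: u=-4.6386 w=13.8416

k=0: b·v=6.93×(-1.777)=-12.3146; √(2b)=3.7229; u=(-12.3146+(-30.512))/3.7229=-11.5036, w=(-12.3146−(-30.512))/3.7229=4.8880
k=1: b·v=6.93×3.738=25.9043; √(2b)=3.7229; u=(25.9043+(-16.833))/3.7229=2.4366, w=(25.9043−(-16.833))/3.7229=11.4796
k=2: b·v=6.93×1.142=7.9141; √(2b)=3.7229; u=(7.9141+26.555)/3.7229=9.2587, w=(7.9141−26.555)/3.7229=-5.0071
k=3: b·v=6.93×2.472=17.1310; √(2b)=3.7229; u=(17.1310+(-34.4))/3.7229=-4.6386, w=(17.1310−(-34.4))/3.7229=13.8416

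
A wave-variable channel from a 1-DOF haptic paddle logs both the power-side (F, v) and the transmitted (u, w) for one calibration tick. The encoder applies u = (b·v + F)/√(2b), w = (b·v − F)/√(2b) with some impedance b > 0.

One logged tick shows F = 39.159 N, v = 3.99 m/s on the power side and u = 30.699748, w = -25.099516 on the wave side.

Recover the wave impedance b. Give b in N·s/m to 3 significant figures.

b = 0.985 N·s/m

u + w = 5.600232;  u + w = √(2b)·v, so √(2b) = 5.600232/3.99 = 1.403567.
b = (√(2b))²/2 = 1.970000/2 = 0.985000.
(Check via u − w = 2F/√(2b): u − w = 55.799264, 2F/√(2b) = 55.799263.)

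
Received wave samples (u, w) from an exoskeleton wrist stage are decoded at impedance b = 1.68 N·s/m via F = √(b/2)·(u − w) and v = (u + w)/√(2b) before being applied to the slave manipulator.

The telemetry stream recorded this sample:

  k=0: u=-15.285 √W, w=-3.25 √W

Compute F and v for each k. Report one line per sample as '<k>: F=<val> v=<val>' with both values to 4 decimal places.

k=0: u−w=-12.0350, u+w=-18.5350; √(b/2)=0.9165, √(2b)=1.8330; F=0.9165×(-12.035)=-11.0303, v=-18.5350/1.8330=-10.1117

0: F=-11.0303 v=-10.1117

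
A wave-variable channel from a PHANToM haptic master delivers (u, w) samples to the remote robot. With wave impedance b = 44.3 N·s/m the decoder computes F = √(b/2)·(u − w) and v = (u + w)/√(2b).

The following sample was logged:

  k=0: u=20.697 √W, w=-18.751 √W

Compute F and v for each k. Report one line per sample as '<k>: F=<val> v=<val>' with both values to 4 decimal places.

0: F=185.6572 v=0.2067

k=0: u−w=39.4480, u+w=1.9460; √(b/2)=4.7064, √(2b)=9.4128; F=4.7064×39.448=185.6572, v=1.9460/9.4128=0.2067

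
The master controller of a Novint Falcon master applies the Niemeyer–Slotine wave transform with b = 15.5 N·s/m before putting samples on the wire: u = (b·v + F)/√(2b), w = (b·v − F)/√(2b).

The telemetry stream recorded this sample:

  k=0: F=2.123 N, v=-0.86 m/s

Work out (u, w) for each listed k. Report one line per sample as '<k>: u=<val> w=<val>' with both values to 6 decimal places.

k=0: b·v=15.5×(-0.86)=-13.330000; √(2b)=5.567764; u=(-13.330000+2.123)/5.567764=-2.012837, w=(-13.330000−2.123)/5.567764=-2.775441

0: u=-2.012837 w=-2.775441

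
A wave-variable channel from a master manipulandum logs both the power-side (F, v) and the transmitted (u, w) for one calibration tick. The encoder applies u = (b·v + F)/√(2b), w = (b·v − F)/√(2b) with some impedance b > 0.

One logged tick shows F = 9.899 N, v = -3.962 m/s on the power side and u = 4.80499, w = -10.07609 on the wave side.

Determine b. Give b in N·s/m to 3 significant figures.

u + w = -5.2711;  u + w = √(2b)·v, so √(2b) = -5.2711/(-3.962) = 1.3304.
b = (√(2b))²/2 = 1.7700/2 = 0.8850.
(Check via u − w = 2F/√(2b): u − w = 14.8811, 2F/√(2b) = 14.8811.)

b = 0.885 N·s/m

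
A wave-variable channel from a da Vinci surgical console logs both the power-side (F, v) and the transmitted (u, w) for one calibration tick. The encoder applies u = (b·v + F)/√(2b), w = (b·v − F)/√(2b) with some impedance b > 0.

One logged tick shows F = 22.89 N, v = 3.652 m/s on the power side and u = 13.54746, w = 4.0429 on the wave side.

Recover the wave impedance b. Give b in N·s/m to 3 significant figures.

u + w = 17.5904;  u + w = √(2b)·v, so √(2b) = 17.5904/3.652 = 4.8166.
b = (√(2b))²/2 = 23.2000/2 = 11.6000.
(Check via u − w = 2F/√(2b): u − w = 9.5046, 2F/√(2b) = 9.5046.)

b = 11.6 N·s/m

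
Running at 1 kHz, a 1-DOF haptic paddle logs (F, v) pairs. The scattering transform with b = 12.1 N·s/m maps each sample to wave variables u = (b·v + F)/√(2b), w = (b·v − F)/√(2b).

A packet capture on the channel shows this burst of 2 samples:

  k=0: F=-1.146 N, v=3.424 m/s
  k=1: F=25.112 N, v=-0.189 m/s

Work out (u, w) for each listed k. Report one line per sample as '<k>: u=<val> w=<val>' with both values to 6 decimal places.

0: u=8.188969 w=8.654884
1: u=4.639861 w=-5.569618

k=0: b·v=12.1×3.424=41.430400; √(2b)=4.919350; u=(41.430400+(-1.146))/4.919350=8.188969, w=(41.430400−(-1.146))/4.919350=8.654884
k=1: b·v=12.1×(-0.189)=-2.286900; √(2b)=4.919350; u=(-2.286900+25.112)/4.919350=4.639861, w=(-2.286900−25.112)/4.919350=-5.569618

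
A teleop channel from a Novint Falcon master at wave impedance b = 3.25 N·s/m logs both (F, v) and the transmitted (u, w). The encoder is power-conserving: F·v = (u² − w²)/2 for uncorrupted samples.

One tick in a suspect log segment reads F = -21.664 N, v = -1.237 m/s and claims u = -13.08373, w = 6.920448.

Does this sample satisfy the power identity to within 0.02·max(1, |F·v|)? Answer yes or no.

no

F·v = (-21.664)×(-1.237) = 26.798368 W.
(u² − w²)/2 = (171.183991 − 47.892601)/2 = 61.645695 W.
|Δ| = 34.847327;  2% of max(1, |F·v|) = 0.535967.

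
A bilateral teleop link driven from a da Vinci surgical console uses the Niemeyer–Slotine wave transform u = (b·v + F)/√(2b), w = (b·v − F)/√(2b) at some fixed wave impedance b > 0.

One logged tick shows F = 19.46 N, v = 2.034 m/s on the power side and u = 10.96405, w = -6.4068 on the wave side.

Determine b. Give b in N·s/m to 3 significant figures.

u + w = 4.5573;  u + w = √(2b)·v, so √(2b) = 4.5573/2.034 = 2.2405.
b = (√(2b))²/2 = 5.0200/2 = 2.5100.
(Check via u − w = 2F/√(2b): u − w = 17.3709, 2F/√(2b) = 17.3708.)

b = 2.51 N·s/m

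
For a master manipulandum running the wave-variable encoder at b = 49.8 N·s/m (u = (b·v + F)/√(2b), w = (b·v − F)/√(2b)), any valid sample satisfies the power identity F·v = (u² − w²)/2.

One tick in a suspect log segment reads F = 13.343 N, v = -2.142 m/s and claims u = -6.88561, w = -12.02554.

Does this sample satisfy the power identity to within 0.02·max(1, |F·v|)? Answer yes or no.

F·v = 13.343×(-2.142) = -28.5807 W.
(u² − w²)/2 = (47.4116 − 144.6136)/2 = -48.6010 W.
|Δ| = 20.0203;  2% of max(1, |F·v|) = 0.5716.

no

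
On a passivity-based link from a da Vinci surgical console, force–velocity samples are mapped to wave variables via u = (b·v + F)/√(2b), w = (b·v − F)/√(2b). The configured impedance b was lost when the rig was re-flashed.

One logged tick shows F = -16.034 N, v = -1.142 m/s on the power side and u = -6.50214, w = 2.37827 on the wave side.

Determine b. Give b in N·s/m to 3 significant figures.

u + w = -4.1239;  u + w = √(2b)·v, so √(2b) = -4.1239/(-1.142) = 3.6111.
b = (√(2b))²/2 = 13.0400/2 = 6.5200.
(Check via u − w = 2F/√(2b): u − w = -8.8804, 2F/√(2b) = -8.8804.)

b = 6.52 N·s/m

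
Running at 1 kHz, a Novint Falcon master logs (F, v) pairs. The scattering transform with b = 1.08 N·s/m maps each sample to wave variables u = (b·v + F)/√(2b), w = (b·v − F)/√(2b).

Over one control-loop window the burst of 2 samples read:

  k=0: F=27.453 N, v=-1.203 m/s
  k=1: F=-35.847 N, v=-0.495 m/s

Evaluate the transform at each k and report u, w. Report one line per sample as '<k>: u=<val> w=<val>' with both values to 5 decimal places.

k=0: b·v=1.08×(-1.203)=-1.29924; √(2b)=1.46969; u=(-1.29924+27.453)/1.46969=17.79538, w=(-1.29924−27.453)/1.46969=-19.56342
k=1: b·v=1.08×(-0.495)=-0.53460; √(2b)=1.46969; u=(-0.53460+(-35.847))/1.46969=-24.75454, w=(-0.53460−(-35.847))/1.46969=24.02704

0: u=17.79538 w=-19.56342
1: u=-24.75454 w=24.02704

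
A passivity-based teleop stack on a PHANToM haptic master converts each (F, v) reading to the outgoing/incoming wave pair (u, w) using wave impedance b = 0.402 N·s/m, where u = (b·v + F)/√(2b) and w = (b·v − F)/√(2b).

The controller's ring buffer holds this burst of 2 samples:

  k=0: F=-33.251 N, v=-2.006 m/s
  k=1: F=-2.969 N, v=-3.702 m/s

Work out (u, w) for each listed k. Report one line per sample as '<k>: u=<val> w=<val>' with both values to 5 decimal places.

0: u=-37.98251 w=36.18381
1: u=-4.97089 w=1.65146

k=0: b·v=0.402×(-2.006)=-0.80641; √(2b)=0.89666; u=(-0.80641+(-33.251))/0.89666=-37.98251, w=(-0.80641−(-33.251))/0.89666=36.18381
k=1: b·v=0.402×(-3.702)=-1.48820; √(2b)=0.89666; u=(-1.48820+(-2.969))/0.89666=-4.97089, w=(-1.48820−(-2.969))/0.89666=1.65146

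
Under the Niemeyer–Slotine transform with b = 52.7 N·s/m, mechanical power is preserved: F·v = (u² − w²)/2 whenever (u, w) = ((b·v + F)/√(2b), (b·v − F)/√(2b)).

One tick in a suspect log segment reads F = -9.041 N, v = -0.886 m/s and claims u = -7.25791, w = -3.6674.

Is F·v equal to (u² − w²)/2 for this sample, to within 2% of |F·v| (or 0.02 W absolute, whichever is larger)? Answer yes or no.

F·v = (-9.041)×(-0.886) = 8.0103 W.
(u² − w²)/2 = (52.6773 − 13.4498)/2 = 19.6137 W.
|Δ| = 11.6034;  2% of max(1, |F·v|) = 0.1602.

no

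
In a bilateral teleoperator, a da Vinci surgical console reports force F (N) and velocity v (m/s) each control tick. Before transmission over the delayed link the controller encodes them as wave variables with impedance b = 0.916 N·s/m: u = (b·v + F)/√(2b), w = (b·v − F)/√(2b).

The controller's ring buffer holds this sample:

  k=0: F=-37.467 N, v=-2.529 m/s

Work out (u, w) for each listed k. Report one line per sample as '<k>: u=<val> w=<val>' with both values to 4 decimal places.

0: u=-29.3928 w=25.9698

k=0: b·v=0.916×(-2.529)=-2.3166; √(2b)=1.3535; u=(-2.3166+(-37.467))/1.3535=-29.3928, w=(-2.3166−(-37.467))/1.3535=25.9698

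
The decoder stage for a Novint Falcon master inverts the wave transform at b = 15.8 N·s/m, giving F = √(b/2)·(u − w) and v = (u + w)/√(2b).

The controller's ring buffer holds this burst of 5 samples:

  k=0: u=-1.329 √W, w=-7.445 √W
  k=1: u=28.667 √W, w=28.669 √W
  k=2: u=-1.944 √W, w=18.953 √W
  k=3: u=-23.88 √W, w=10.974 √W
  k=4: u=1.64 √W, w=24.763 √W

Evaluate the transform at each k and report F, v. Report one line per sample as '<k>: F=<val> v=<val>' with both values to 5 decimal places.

k=0: u−w=6.11600, u+w=-8.77400; √(b/2)=2.81069, √(2b)=5.62139; F=2.81069×6.116=17.19020, v=-8.77400/5.62139=-1.56082
k=1: u−w=-0.00200, u+w=57.33600; √(b/2)=2.81069, √(2b)=5.62139; F=2.81069×(-0.002)=-0.00562, v=57.33600/5.62139=10.19962
k=2: u−w=-20.89700, u+w=17.00900; √(b/2)=2.81069, √(2b)=5.62139; F=2.81069×(-20.897)=-58.73507, v=17.00900/5.62139=3.02577
k=3: u−w=-34.85400, u+w=-12.90600; √(b/2)=2.81069, √(2b)=5.62139; F=2.81069×(-34.854)=-97.96392, v=-12.90600/5.62139=-2.29587
k=4: u−w=-23.12300, u+w=26.40300; √(b/2)=2.81069, √(2b)=5.62139; F=2.81069×(-23.123)=-64.99167, v=26.40300/5.62139=4.69688

0: F=17.19020 v=-1.56082
1: F=-0.00562 v=10.19962
2: F=-58.73507 v=3.02577
3: F=-97.96392 v=-2.29587
4: F=-64.99167 v=4.69688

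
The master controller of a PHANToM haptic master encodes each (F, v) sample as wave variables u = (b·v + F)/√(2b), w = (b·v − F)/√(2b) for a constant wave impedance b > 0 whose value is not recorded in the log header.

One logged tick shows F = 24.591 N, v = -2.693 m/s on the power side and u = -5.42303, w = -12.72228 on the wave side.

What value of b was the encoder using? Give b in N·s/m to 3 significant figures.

b = 22.7 N·s/m

u + w = -18.1453;  u + w = √(2b)·v, so √(2b) = -18.1453/(-2.693) = 6.7380.
b = (√(2b))²/2 = 45.4000/2 = 22.7000.
(Check via u − w = 2F/√(2b): u − w = 7.2992, 2F/√(2b) = 7.2992.)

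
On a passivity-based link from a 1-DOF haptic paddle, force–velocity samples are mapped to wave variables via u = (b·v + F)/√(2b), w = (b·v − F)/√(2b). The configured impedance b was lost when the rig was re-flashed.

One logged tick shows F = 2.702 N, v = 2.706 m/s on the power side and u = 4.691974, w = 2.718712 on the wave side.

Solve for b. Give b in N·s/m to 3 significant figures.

b = 3.75 N·s/m

u + w = 7.410686;  u + w = √(2b)·v, so √(2b) = 7.410686/2.706 = 2.738613.
b = (√(2b))²/2 = 7.500000/2 = 3.750000.
(Check via u − w = 2F/√(2b): u − w = 1.973262, 2F/√(2b) = 1.973262.)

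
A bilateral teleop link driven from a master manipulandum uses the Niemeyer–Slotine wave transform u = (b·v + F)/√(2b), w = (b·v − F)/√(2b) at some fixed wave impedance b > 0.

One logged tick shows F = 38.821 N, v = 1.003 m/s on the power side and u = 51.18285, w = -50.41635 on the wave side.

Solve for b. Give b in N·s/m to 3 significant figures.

u + w = 0.76650;  u + w = √(2b)·v, so √(2b) = 0.76650/1.003 = 0.76421.
b = (√(2b))²/2 = 0.58401/2 = 0.29201.
(Check via u − w = 2F/√(2b): u − w = 101.59920, 2F/√(2b) = 101.59808.)

b = 0.292 N·s/m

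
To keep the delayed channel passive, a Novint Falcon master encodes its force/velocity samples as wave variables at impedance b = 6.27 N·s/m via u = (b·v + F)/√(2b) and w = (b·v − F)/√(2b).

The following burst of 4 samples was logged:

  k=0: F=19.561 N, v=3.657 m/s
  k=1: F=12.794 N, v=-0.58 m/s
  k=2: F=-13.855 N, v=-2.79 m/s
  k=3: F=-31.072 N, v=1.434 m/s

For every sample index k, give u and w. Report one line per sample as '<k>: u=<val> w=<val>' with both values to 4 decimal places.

0: u=11.9989 w=0.9512
1: u=2.5860 w=-4.6399
2: u=-8.8525 w=-1.0274
3: u=-6.2354 w=11.3135

k=0: b·v=6.27×3.657=22.9294; √(2b)=3.5412; u=(22.9294+19.561)/3.5412=11.9989, w=(22.9294−19.561)/3.5412=0.9512
k=1: b·v=6.27×(-0.58)=-3.6366; √(2b)=3.5412; u=(-3.6366+12.794)/3.5412=2.5860, w=(-3.6366−12.794)/3.5412=-4.6399
k=2: b·v=6.27×(-2.79)=-17.4933; √(2b)=3.5412; u=(-17.4933+(-13.855))/3.5412=-8.8525, w=(-17.4933−(-13.855))/3.5412=-1.0274
k=3: b·v=6.27×1.434=8.9912; √(2b)=3.5412; u=(8.9912+(-31.072))/3.5412=-6.2354, w=(8.9912−(-31.072))/3.5412=11.3135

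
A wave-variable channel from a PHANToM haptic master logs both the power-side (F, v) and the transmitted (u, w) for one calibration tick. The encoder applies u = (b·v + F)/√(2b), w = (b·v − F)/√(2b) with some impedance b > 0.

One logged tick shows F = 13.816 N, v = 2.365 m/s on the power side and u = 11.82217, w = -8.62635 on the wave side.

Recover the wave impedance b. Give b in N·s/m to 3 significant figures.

b = 0.913 N·s/m

u + w = 3.1958;  u + w = √(2b)·v, so √(2b) = 3.1958/2.365 = 1.3513.
b = (√(2b))²/2 = 1.8260/2 = 0.9130.
(Check via u − w = 2F/√(2b): u − w = 20.4485, 2F/√(2b) = 20.4485.)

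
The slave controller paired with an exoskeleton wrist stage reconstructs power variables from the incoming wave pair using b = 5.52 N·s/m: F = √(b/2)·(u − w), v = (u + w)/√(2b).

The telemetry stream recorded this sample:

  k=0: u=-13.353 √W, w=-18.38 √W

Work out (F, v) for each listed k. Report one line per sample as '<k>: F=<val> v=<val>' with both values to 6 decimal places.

k=0: u−w=5.027000, u+w=-31.733000; √(b/2)=1.661325, √(2b)=3.322650; F=1.661325×5.027=8.351480, v=-31.733000/3.322650=-9.550511

0: F=8.351480 v=-9.550511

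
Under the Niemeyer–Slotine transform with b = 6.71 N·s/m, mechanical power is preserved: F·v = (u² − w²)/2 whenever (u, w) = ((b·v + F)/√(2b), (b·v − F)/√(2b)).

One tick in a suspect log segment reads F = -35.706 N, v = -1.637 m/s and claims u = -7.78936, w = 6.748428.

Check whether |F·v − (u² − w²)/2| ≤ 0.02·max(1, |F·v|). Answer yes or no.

F·v = (-35.706)×(-1.637) = 58.450722 W.
(u² − w²)/2 = (60.674129 − 45.541280)/2 = 7.566424 W.
|Δ| = 50.884298;  2% of max(1, |F·v|) = 1.169014.

no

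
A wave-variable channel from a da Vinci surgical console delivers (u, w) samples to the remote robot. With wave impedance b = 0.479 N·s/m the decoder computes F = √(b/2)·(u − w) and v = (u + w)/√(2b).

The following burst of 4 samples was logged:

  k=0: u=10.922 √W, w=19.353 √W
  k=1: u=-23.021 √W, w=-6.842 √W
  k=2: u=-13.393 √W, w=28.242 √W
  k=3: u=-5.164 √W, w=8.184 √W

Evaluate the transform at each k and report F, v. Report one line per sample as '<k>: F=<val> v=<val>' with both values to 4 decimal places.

k=0: u−w=-8.4310, u+w=30.2750; √(b/2)=0.4894, √(2b)=0.9788; F=0.4894×(-8.431)=-4.1260, v=30.2750/0.9788=30.9315
k=1: u−w=-16.1790, u+w=-29.8630; √(b/2)=0.4894, √(2b)=0.9788; F=0.4894×(-16.179)=-7.9178, v=-29.8630/0.9788=-30.5106
k=2: u−w=-41.6350, u+w=14.8490; √(b/2)=0.4894, √(2b)=0.9788; F=0.4894×(-41.635)=-20.3756, v=14.8490/0.9788=15.1710
k=3: u−w=-13.3480, u+w=3.0200; √(b/2)=0.4894, √(2b)=0.9788; F=0.4894×(-13.348)=-6.5323, v=3.0200/0.9788=3.0855

0: F=-4.1260 v=30.9315
1: F=-7.9178 v=-30.5106
2: F=-20.3756 v=15.1710
3: F=-6.5323 v=3.0855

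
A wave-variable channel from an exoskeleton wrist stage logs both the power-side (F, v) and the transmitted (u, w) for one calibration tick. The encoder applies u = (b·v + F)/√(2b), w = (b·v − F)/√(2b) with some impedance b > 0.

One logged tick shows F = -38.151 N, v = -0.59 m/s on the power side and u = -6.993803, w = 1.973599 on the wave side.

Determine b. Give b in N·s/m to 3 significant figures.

b = 36.2 N·s/m

u + w = -5.020204;  u + w = √(2b)·v, so √(2b) = -5.020204/(-0.59) = 8.508820.
b = (√(2b))²/2 = 72.400024/2 = 36.200012.
(Check via u − w = 2F/√(2b): u − w = -8.967402, 2F/√(2b) = -8.967401.)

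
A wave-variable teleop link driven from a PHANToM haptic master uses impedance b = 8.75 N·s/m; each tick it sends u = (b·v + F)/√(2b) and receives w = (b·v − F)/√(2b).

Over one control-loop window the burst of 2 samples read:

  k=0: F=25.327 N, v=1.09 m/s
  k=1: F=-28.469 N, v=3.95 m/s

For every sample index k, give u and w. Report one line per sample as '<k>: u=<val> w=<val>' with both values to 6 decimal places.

k=0: b·v=8.75×1.09=9.537500; √(2b)=4.183300; u=(9.537500+25.327)/4.183300=8.334210, w=(9.537500−25.327)/4.183300=-3.774412
k=1: b·v=8.75×3.95=34.562500; √(2b)=4.183300; u=(34.562500+(-28.469))/4.183300=1.456625, w=(34.562500−(-28.469))/4.183300=15.067410

0: u=8.334210 w=-3.774412
1: u=1.456625 w=15.067410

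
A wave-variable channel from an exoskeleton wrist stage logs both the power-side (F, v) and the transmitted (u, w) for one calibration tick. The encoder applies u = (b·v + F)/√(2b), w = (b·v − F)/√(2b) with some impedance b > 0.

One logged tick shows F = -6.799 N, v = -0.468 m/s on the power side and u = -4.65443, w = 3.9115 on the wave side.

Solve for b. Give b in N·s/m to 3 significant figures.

b = 1.26 N·s/m

u + w = -0.74293;  u + w = √(2b)·v, so √(2b) = -0.74293/(-0.468) = 1.58746.
b = (√(2b))²/2 = 2.52002/2 = 1.26001.
(Check via u − w = 2F/√(2b): u − w = -8.56593, 2F/√(2b) = -8.56590.)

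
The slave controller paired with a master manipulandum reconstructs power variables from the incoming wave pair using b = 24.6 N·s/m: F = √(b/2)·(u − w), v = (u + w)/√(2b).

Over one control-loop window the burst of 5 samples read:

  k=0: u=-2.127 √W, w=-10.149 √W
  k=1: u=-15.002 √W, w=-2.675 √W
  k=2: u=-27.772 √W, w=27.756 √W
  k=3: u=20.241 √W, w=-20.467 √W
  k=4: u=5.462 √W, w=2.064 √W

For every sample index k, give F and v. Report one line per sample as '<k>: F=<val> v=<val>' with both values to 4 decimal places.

k=0: u−w=8.0220, u+w=-12.2760; √(b/2)=3.5071, √(2b)=7.0143; F=3.5071×8.022=28.1342, v=-12.2760/7.0143=-1.7501
k=1: u−w=-12.3270, u+w=-17.6770; √(b/2)=3.5071, √(2b)=7.0143; F=3.5071×(-12.327)=-43.2325, v=-17.6770/7.0143=-2.5201
k=2: u−w=-55.5280, u+w=-0.0160; √(b/2)=3.5071, √(2b)=7.0143; F=3.5071×(-55.528)=-194.7442, v=-0.0160/7.0143=-0.0023
k=3: u−w=40.7080, u+w=-0.2260; √(b/2)=3.5071, √(2b)=7.0143; F=3.5071×40.708=142.7685, v=-0.2260/7.0143=-0.0322
k=4: u−w=3.3980, u+w=7.5260; √(b/2)=3.5071, √(2b)=7.0143; F=3.5071×3.398=11.9172, v=7.5260/7.0143=1.0730

0: F=28.1342 v=-1.7501
1: F=-43.2325 v=-2.5201
2: F=-194.7442 v=-0.0023
3: F=142.7685 v=-0.0322
4: F=11.9172 v=1.0730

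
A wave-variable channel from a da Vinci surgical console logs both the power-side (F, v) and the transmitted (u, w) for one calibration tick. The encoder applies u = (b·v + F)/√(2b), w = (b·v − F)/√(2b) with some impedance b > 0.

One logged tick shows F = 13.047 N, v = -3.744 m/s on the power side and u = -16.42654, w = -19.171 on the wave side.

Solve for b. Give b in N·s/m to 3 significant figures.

b = 45.2 N·s/m

u + w = -35.5975;  u + w = √(2b)·v, so √(2b) = -35.5975/(-3.744) = 9.5079.
b = (√(2b))²/2 = 90.4000/2 = 45.2000.
(Check via u − w = 2F/√(2b): u − w = 2.7445, 2F/√(2b) = 2.7445.)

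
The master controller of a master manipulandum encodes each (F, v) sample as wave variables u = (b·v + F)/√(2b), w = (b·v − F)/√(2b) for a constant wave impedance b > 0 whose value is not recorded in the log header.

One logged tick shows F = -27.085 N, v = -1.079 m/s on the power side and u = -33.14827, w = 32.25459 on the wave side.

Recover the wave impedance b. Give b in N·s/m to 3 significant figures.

b = 0.343 N·s/m

u + w = -0.8937;  u + w = √(2b)·v, so √(2b) = -0.8937/(-1.079) = 0.8282.
b = (√(2b))²/2 = 0.6860/2 = 0.3430.
(Check via u − w = 2F/√(2b): u − w = -65.4029, 2F/√(2b) = -65.4031.)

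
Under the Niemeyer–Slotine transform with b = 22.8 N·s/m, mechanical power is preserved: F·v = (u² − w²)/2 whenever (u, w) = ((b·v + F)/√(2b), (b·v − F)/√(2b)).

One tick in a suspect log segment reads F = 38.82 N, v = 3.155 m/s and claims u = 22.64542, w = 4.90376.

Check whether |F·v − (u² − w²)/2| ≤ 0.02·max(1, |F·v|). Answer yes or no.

no

F·v = 38.82×3.155 = 122.47710 W.
(u² − w²)/2 = (512.81505 − 24.04686)/2 = 244.38409 W.
|Δ| = 121.90699;  2% of max(1, |F·v|) = 2.44954.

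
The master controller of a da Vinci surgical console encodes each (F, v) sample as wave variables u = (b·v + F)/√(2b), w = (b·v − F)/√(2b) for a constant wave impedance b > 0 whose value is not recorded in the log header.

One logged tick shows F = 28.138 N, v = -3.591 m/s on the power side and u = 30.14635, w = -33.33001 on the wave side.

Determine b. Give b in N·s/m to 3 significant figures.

u + w = -3.18366;  u + w = √(2b)·v, so √(2b) = -3.18366/(-3.591) = 0.88657.
b = (√(2b))²/2 = 0.78600/2 = 0.39300.
(Check via u − w = 2F/√(2b): u − w = 63.47636, 2F/√(2b) = 63.47635.)

b = 0.393 N·s/m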